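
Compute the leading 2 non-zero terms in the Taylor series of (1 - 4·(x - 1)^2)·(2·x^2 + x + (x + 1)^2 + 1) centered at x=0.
7·x - 6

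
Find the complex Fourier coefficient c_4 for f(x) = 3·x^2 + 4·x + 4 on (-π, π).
Compute the real Fourier coefficients first: a_4 = 3/4, b_4 = -2.
Then c_4 = (a_4 − i·b_4)/2 = 3/8 + i.

Final answer: 3/8 + i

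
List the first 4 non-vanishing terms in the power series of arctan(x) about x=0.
-x^7/7 + x^5/5 - x^3/3 + x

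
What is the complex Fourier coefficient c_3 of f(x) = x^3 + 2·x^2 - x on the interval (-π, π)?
Compute the real Fourier coefficients first: a_3 = -8/9, b_3 = -10/9 + 2·π^2/3.
Then c_3 = (a_3 − i·b_3)/2 = -4/9 - i·π^2/3 + 5·i/9.

Final answer: -4/9 - i·π^2/3 + 5·i/9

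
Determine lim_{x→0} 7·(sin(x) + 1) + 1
Direct substitution at x = 0 gives 8.

Final answer: 8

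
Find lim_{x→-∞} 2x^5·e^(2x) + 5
The product is a 0·∞ indeterminate form at x → -∞.
Rewrite the product as 2x^5 / e^(-2x) (an ∞/∞ form) and apply L'Hôpital, or use the standard hierarchy e^(2|x|) ≫ |x^5| as x → -∞.
The indeterminate product → 0, so the limit = 5.

Final answer: 5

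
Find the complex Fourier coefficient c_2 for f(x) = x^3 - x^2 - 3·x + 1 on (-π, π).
Compute the real Fourier coefficients first: a_2 = -1, b_2 = 9/2 - π^2.
Then c_2 = (a_2 − i·b_2)/2 = -1/2 - 9·i/4 + i·π^2/2.

Final answer: -1/2 - 9·i/4 + i·π^2/2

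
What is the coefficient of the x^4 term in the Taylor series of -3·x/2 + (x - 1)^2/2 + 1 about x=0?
Expand to order 4: -3·x/2 + (x - 1)^2/2 + 1 = x^2/2 - 5·x/2 + 3/2 + O(x^5).
The coefficient of x^4 is 0.

Final answer: 0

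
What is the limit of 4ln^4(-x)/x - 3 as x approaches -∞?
The quotient is an ∞/∞ indeterminate form as x → -∞.
Compare growth rates of the dominant terms (exponentials ≫ polynomials ≫ logarithms), or apply L'Hôpital's rule; the quotient → 0.
Adding the constant: 0 - 3 = -3. Limit = -3.

Final answer: -3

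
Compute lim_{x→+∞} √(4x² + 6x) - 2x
As x → +∞: multiply by the conjugate to get (6x)/(√(4x²+6x)+2x); the denominator ~ 4x, so the limit is 6/4 = 3/2.
Limit = 3/2.

Final answer: 3/2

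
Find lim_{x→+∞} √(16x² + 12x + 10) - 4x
As x → +∞: multiply by the conjugate to get (12x+10)/(√(16x²+12x+10)+4x); the denominator ~ 8x, so the limit is 12/8 = 3/2.
Limit = 3/2.

Final answer: 3/2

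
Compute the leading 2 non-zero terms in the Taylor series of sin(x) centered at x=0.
-x^3/6 + x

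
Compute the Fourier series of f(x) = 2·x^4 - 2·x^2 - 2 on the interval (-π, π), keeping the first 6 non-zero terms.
(104 - 16·π^2)·cos(x) + (-8 + 4·π^2)·cos(2·x) + (56/27 - 16·π^2/9)·cos(3·x) + (-7/8 + π^2)·cos(4·x) + (296/625 - 16·π^2/25)·cos(5·x) - 2·π^2/3 - 2 + 2·π^4/5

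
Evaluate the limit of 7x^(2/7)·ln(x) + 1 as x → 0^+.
The product is a 0·∞ indeterminate form at x → 0⁺.
Rewrite the product as 7·ln(x) / x^(-2/7) and apply L'Hôpital, or use the standard hierarchy x^(-2/7) ≫ |ln x| as x → 0⁺.
The indeterminate product → 0, so the limit = 1.

Final answer: 1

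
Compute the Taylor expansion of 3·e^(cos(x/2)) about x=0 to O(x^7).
-31·e·x^6/15360 + e·x^4/32 - 3·e·x^2/8 + 3·e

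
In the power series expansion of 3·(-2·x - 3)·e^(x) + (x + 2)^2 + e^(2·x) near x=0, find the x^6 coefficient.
Expand to order 6: 3·(-2·x - 3)·e^(x) + (x + 2)^2 + e^(2·x) = 19·x^6/720 - 7·x^5/120 - 17·x^4/24 - 19·x^3/6 - 15·x^2/2 - 9·x - 4 + O(x^7).
The coefficient of x^6 is 19/720.

Final answer: 19/720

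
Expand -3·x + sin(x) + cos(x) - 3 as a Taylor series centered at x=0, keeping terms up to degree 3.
-x^3/6 - x^2/2 - 2·x - 2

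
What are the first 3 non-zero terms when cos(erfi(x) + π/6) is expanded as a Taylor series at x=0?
-√(3)·x^2/π - x/√(π) + √(3)/2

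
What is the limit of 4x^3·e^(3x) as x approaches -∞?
This is a 0·∞ indeterminate form at x → -∞.
Rewrite the product as 4x^3 / e^(-3x) (an ∞/∞ form) and apply L'Hôpital, or use the standard hierarchy e^(3|x|) ≫ |x^3| as x → -∞.
The indeterminate product → 0, so the limit = 0.

Final answer: 0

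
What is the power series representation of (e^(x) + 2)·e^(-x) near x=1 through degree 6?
(2 + e)·e^(-1) - 2·e^(-1)·(x - 1) + e^(-1)·(x - 1)^2 - e^(-1)·(x - 1)^3/3 + e^(-1)·(x - 1)^4/12 - e^(-1)·(x - 1)^5/60 + e^(-1)·(x - 1)^6/360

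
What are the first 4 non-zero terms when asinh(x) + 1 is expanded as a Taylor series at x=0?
3·x^5/40 - x^3/6 + x + 1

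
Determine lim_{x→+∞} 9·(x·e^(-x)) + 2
Evaluate the dominant behaviour as x → +∞; each term tends to a finite value or vanishes.
Limit = 2.

Final answer: 2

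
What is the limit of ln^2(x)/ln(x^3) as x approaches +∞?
This is an ∞/∞ indeterminate form as x → +∞.
Write ln(x^3) = 3·ln(x), reducing the quotient to ln(x)/3 → ∞.
Limit = ∞.

Final answer: ∞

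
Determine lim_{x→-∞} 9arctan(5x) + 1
Evaluate the dominant behaviour as x → -∞; each term tends to a finite value or vanishes.
Limit = 1 - 9·π/2.

Final answer: 1 - 9·π/2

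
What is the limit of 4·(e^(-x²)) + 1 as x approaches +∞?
Evaluate the dominant behaviour as x → +∞; each term tends to a finite value or vanishes.
Limit = 1.

Final answer: 1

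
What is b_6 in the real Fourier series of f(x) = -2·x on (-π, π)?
b_6 = (1/π) ∫_{-π}^{π} f(x)·sin(6x) dx.
Evaluate the integral (use parity and integration by parts as needed): b_6 = 2/3.

Final answer: 2/3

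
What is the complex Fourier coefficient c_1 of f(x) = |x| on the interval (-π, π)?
Compute the real Fourier coefficients first: a_1 = -4/π, b_1 = 0.
Then c_1 = (a_1 − i·b_1)/2 = -2/π.

Final answer: -2/π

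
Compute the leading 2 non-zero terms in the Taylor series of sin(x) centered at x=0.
-x^3/6 + x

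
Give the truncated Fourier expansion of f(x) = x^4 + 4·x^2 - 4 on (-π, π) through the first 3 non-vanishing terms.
(32 - 8·π^2)·cos(x) + (1 + 2·π^2)·cos(2·x) - 4 + 4·π^2/3 + π^4/5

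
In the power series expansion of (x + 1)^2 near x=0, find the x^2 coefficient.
Expand to order 2: (x + 1)^2 = x^2 + 2·x + 1 + O(x^3).
The coefficient of x^2 is 1.

Final answer: 1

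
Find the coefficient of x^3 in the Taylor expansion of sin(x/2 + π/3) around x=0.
Expand to order 3: sin(x/2 + π/3) = -x^3/96 - √(3)·x^2/16 + x/4 + √(3)/2 + O(x^4).
The coefficient of x^3 is -1/96.

Final answer: -1/96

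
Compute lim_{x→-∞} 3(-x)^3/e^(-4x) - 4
The quotient is an ∞/∞ indeterminate form as x → -∞.
Compare growth rates of the dominant terms (exponentials ≫ polynomials ≫ logarithms), or apply L'Hôpital's rule; the quotient → 0.
Adding the constant: 0 - 4 = -4. Limit = -4.

Final answer: -4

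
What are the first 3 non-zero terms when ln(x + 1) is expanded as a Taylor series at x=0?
x^3/3 - x^2/2 + x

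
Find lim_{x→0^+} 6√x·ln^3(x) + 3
The product is a 0·∞ indeterminate form at x → 0⁺.
Rewrite the product as 6·ln^3(x) / x^(-1/2) and apply L'Hôpital, or use the standard hierarchy x^(-1/2) ≫ |ln x|^3 as x → 0⁺.
The indeterminate product → 0, so the limit = 3.

Final answer: 3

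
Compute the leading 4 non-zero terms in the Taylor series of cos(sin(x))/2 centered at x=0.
-37·x^6/1440 + 5·x^4/48 - x^2/4 + 1/2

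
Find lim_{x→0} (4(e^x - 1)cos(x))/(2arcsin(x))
Both numerator and denominator → 0 as x → 0; this is a 0/0 indeterminate form.
Expand each to leading order near x = 0: numerator ~ 4·x, denominator ~ 2·x.
The limit of the ratio is 2.

Final answer: 2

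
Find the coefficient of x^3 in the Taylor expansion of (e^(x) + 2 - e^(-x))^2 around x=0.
Expand to order 3: (e^(x) + 2 - e^(-x))^2 = 4·x^3/3 + 4·x^2 + 8·x + 4 + O(x^4).
The coefficient of x^3 is 4/3.

Final answer: 4/3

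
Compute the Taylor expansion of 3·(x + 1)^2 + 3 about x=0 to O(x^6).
3·x^2 + 6·x + 6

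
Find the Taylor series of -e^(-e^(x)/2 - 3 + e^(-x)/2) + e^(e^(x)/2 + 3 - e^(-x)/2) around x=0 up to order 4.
x^4·(-5·e^(-3)/24 + 5·e^(3)/24) + x^3·(e^(-3)/3 + e^(3)/3) + x^2·(-e^(-3)/2 + e^(3)/2) + x·(e^(-3) + e^(3)) - e^(-3) + e^(3)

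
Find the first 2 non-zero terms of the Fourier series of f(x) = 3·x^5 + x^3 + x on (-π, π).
(-118·π^2 + 6·π^4 + 710)·sin(x) + (-3·π^4 - 22 + 14·π^2)·sin(2·x)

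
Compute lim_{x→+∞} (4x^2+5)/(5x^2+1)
This is an ∞/∞ indeterminate form as x → +∞.
Divide numerator and denominator by x^2 and let the lower-order terms vanish; the leading terms give 4/5.
Limit = 4/5.

Final answer: 4/5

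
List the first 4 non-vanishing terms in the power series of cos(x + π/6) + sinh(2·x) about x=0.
17·x^3/12 - √(3)·x^2/4 + 3·x/2 + √(3)/2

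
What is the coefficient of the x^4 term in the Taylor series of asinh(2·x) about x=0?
Expand to order 4: asinh(2·x) = -4·x^3/3 + 2·x + O(x^5).
The coefficient of x^4 is 0.

Final answer: 0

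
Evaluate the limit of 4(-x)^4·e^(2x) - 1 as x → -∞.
The product is a 0·∞ indeterminate form at x → -∞.
Rewrite the product as 4(-x)^4 / e^(-2x) (an ∞/∞ form) and apply L'Hôpital, or use the standard hierarchy e^(2|x|) ≫ |(-x)^4| as x → -∞.
The indeterminate product → 0, so the limit = -1.

Final answer: -1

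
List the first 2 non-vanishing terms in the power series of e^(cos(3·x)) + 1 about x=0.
-9·e·x^2/2 + 1 + e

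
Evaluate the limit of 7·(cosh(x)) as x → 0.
Direct substitution at x = 0 gives 7.

Final answer: 7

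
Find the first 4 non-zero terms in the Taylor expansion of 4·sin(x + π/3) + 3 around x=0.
-x^3/3 - √(3)·x^2 + 2·x + 3 + 2·√(3)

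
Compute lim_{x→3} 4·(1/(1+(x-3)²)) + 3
Direct substitution at x = 3 gives 7.

Final answer: 7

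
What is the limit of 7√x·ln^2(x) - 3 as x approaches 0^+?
The product is a 0·∞ indeterminate form at x → 0⁺.
Rewrite the product as 7·ln^2(x) / x^(-1/2) and apply L'Hôpital, or use the standard hierarchy x^(-1/2) ≫ |ln x|^2 as x → 0⁺.
The indeterminate product → 0, so the limit = -3.

Final answer: -3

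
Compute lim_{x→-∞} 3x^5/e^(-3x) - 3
The quotient is an ∞/∞ indeterminate form as x → -∞.
Compare growth rates of the dominant terms (exponentials ≫ polynomials ≫ logarithms), or apply L'Hôpital's rule; the quotient → 0.
Adding the constant: 0 - 3 = -3. Limit = -3.

Final answer: -3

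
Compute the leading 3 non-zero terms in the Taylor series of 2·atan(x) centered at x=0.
2·x^5/5 - 2·x^3/3 + 2·x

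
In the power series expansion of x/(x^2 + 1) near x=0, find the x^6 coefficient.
Expand to order 6: x/(x^2 + 1) = x^5 - x^3 + x + O(x^7).
The coefficient of x^6 is 0.

Final answer: 0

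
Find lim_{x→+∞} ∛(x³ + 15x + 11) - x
This is an ∞ − ∞ indeterminate form.
Multiply by (A² + AB + B²)/(A² + AB + B²) where A = ∛(x³+15x + 11), B = x to use A³ − B³ = (A−B)(A²+AB+B²); the x³ terms cancel, leaving (15x + 11)/(A²+AB+B²) with denominator ~ 3x², so the limit is 0.
Limit = 0.

Final answer: 0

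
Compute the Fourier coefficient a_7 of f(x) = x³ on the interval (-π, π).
a_7 = (1/π) ∫_{-π}^{π} f(x)·cos(7x) dx.
Evaluate the integral (use parity and integration by parts as needed): a_7 = 0.

Final answer: 0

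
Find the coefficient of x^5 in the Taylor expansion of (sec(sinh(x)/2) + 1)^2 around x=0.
Expand to order 5: (sec(sinh(x)/2) + 1)^2 = 15·x^4/64 + x^2/2 + 4 + O(x^6).
The coefficient of x^5 is 0.

Final answer: 0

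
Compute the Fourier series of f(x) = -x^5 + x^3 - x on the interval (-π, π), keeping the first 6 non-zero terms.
(-254 - 2·π^4 + 42·π^2)·sin(x) + (-6·π^2 + 10 + π^4)·sin(2·x) + (-2·π^4/3 - 170/81 + 58·π^2/27)·sin(3·x) + (-9·π^2/8 + 59/64 + π^4/2)·sin(4·x) + (-2·π^4/5 - 358/625 + 18·π^2/25)·sin(5·x) + (-14·π^2/27 + 34/81 + π^4/3)·sin(6·x)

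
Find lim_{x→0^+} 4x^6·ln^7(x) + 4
The product is a 0·∞ indeterminate form at x → 0⁺.
Rewrite the product as 4·ln^7(x) / x^(-6) and apply L'Hôpital, or use the standard hierarchy x^(-6) ≫ |ln x|^7 as x → 0⁺.
The indeterminate product → 0, so the limit = 4.

Final answer: 4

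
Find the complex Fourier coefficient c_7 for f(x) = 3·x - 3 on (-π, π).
Compute the real Fourier coefficients first: a_7 = 0, b_7 = 6/7.
Then c_7 = (a_7 − i·b_7)/2 = -3·i/7.

Final answer: -3·i/7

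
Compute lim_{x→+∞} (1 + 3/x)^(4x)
As x → +∞: write (1 + 3/x)^(4x) = ((1 + 3/x)^x)^4 → (e^3)^4 = e^12.
Limit = e^(12).

Final answer: e^(12)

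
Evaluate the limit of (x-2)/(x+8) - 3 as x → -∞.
Evaluate the dominant behaviour as x → -∞; each term tends to a finite value or vanishes.
Limit = -2.

Final answer: -2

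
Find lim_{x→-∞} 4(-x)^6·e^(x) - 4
The product is a 0·∞ indeterminate form at x → -∞.
Rewrite the product as 4(-x)^6 / e^(-x) (an ∞/∞ form) and apply L'Hôpital, or use the standard hierarchy e^(|x|) ≫ |(-x)^6| as x → -∞.
The indeterminate product → 0, so the limit = -4.

Final answer: -4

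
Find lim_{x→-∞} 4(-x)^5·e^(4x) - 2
The product is a 0·∞ indeterminate form at x → -∞.
Rewrite the product as 4(-x)^5 / e^(-4x) (an ∞/∞ form) and apply L'Hôpital, or use the standard hierarchy e^(4|x|) ≫ |(-x)^5| as x → -∞.
The indeterminate product → 0, so the limit = -2.

Final answer: -2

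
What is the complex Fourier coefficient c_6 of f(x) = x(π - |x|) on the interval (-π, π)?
Compute the real Fourier coefficients first: a_6 = 0, b_6 = 0.
Then c_6 = (a_6 − i·b_6)/2 = 0.

Final answer: 0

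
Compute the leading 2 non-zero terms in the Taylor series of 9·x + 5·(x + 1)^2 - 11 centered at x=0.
19·x - 6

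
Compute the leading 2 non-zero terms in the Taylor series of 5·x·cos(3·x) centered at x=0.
-45·x^3/2 + 5·x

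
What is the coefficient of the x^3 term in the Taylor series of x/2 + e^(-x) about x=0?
Expand to order 3: x/2 + e^(-x) = -x^3/6 + x^2/2 - x/2 + 1 + O(x^4).
The coefficient of x^3 is -1/6.

Final answer: -1/6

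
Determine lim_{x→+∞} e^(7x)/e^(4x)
This is an ∞/∞ indeterminate form as x → +∞.
Rewrite e^(7x)/e^(4x) = e^((7−4)x) = e^(3x); the exponent coefficient is 3 > 0 so e^(3x) → ∞.
Limit = ∞.

Final answer: ∞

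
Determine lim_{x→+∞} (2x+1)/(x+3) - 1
Evaluate the dominant behaviour as x → +∞; each term tends to a finite value or vanishes.
Limit = 1.

Final answer: 1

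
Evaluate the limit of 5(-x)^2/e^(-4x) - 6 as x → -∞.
The quotient is an ∞/∞ indeterminate form as x → -∞.
Compare growth rates of the dominant terms (exponentials ≫ polynomials ≫ logarithms), or apply L'Hôpital's rule; the quotient → 0.
Adding the constant: 0 - 6 = -6. Limit = -6.

Final answer: -6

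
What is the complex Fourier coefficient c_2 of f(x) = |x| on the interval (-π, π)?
Compute the real Fourier coefficients first: a_2 = 0, b_2 = 0.
Then c_2 = (a_2 − i·b_2)/2 = 0.

Final answer: 0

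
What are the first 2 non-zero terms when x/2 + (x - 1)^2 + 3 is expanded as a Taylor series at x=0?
4 - 3·x/2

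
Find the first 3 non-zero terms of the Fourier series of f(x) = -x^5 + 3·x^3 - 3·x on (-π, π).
(-282 - 2·π^4 + 46·π^2)·sin(x) + (-8·π^2 + 15 + π^4)·sin(2·x) + (-2·π^4/3 - 350/81 + 94·π^2/27)·sin(3·x)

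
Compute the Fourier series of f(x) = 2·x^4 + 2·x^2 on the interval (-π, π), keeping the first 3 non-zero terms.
(88 - 16·π^2)·cos(x) + (-4 + 4·π^2)·cos(2·x) + 2·π^2/3 + 2·π^4/5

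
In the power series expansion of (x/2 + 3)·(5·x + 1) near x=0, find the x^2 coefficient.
Expand to order 2: (x/2 + 3)·(5·x + 1) = 5·x^2/2 + 31·x/2 + 3 + O(x^3).
The coefficient of x^2 is 5/2.

Final answer: 5/2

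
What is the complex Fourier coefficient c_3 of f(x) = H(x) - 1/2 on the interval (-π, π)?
Compute the real Fourier coefficients first: a_3 = 0, b_3 = 2/(3·π).
Then c_3 = (a_3 − i·b_3)/2 = -i/(3·π).

Final answer: -i/(3·π)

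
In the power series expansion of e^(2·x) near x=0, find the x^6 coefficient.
Expand to order 6: e^(2·x) = 4·x^6/45 + 4·x^5/15 + 2·x^4/3 + 4·x^3/3 + 2·x^2 + 2·x + 1 + O(x^7).
The coefficient of x^6 is 4/45.

Final answer: 4/45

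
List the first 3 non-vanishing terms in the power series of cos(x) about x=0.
x^4/24 - x^2/2 + 1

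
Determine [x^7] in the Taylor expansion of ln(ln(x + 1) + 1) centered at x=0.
Expand to order 7: ln(ln(x + 1) + 1) = 8791·x^7/2520 - 917·x^6/360 + 19·x^5/10 - 35·x^4/24 + 7·x^3/6 - x^2 + x + O(x^8).
The coefficient of x^7 is 8791/2520.

Final answer: 8791/2520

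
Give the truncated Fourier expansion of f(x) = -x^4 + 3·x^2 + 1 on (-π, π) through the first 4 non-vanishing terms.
(-60 + 8·π^2)·cos(x) + (6 - 2·π^2)·cos(2·x) + (-52/27 + 8·π^2/9)·cos(3·x) - π^4/5 + 1 + π^2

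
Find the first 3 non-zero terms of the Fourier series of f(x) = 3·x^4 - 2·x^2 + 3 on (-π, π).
(152 - 24·π^2)·cos(x) + (-11 + 6·π^2)·cos(2·x) - 2·π^2/3 + 3 + 3·π^4/5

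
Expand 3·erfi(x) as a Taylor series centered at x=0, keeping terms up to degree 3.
2·x^3/√(π) + 6·x/√(π)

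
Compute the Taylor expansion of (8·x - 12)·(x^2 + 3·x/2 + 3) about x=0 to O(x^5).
8·x^3 + 6·x - 36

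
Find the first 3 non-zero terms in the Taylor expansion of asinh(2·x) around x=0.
12·x^5/5 - 4·x^3/3 + 2·x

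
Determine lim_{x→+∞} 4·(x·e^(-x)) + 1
Evaluate the dominant behaviour as x → +∞; each term tends to a finite value or vanishes.
Limit = 1.

Final answer: 1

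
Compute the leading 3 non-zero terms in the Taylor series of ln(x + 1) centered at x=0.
x^3/3 - x^2/2 + x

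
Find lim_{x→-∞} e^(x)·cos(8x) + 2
Evaluate the dominant behaviour as x → -∞; each term tends to a finite value or vanishes.
Limit = 2.

Final answer: 2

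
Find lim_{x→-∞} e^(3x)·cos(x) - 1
Evaluate the dominant behaviour as x → -∞; each term tends to a finite value or vanishes.
Limit = -1.

Final answer: -1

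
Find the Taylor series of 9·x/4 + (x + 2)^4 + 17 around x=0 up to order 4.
x^4 + 8·x^3 + 24·x^2 + 137·x/4 + 33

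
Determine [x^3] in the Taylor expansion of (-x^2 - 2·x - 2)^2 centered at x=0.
Expand to order 3: (-x^2 - 2·x - 2)^2 = 4·x^3 + 8·x^2 + 8·x + 4 + O(x^4).
The coefficient of x^3 is 4.

Final answer: 4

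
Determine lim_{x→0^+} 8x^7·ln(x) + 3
The product is a 0·∞ indeterminate form at x → 0⁺.
Rewrite the product as 8·ln(x) / x^(-7) and apply L'Hôpital, or use the standard hierarchy x^(-7) ≫ |ln x| as x → 0⁺.
The indeterminate product → 0, so the limit = 3.

Final answer: 3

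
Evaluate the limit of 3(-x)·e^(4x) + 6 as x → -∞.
The product is a 0·∞ indeterminate form at x → -∞.
Rewrite the product as 3(-x) / e^(-4x) (an ∞/∞ form) and apply L'Hôpital, or use the standard hierarchy e^(4|x|) ≫ |(-x)| as x → -∞.
The indeterminate product → 0, so the limit = 6.

Final answer: 6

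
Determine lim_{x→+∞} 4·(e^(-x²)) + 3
Evaluate the dominant behaviour as x → +∞; each term tends to a finite value or vanishes.
Limit = 3.

Final answer: 3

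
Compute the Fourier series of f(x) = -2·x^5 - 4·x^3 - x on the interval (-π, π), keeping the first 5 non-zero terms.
(-434 - 4·π^4 + 72·π^2)·sin(x) + (-6·π^2 + 10 + 2·π^4)·sin(2·x) + (-4·π^4/3 - 70/81 + 8·π^2/27)·sin(3·x) + (7/32 + 3·π^2/4 + π^4)·sin(4·x) + (-4·π^4/5 - 24·π^2/25 - 106/625)·sin(5·x)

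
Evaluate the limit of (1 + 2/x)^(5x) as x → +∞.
As x → +∞: write (1 + 2/x)^(5x) = ((1 + 2/x)^x)^5 → (e^2)^5 = e^10.
Limit = e^(10).

Final answer: e^(10)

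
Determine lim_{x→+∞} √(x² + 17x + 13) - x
This is an ∞ − ∞ indeterminate form.
Multiply and divide by the conjugate √(x²+17x + 13) + x; the x² terms cancel, leaving (17x + 13)/(√(x²+17x + 13)+x) → 17/2.
Limit = 17/2.

Final answer: 17/2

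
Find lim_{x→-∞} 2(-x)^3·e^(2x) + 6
The product is a 0·∞ indeterminate form at x → -∞.
Rewrite the product as 2(-x)^3 / e^(-2x) (an ∞/∞ form) and apply L'Hôpital, or use the standard hierarchy e^(2|x|) ≫ |(-x)^3| as x → -∞.
The indeterminate product → 0, so the limit = 6.

Final answer: 6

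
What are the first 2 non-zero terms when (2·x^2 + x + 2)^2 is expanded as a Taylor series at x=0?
4·x + 4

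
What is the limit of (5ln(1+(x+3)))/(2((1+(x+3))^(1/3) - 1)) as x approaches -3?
Both numerator and denominator → 0 as x → -3; this is a 0/0 indeterminate form.
Expand each to leading order near x = -3: numerator ~ 5·(x + 3), denominator ~ 2·(x + 3)/3.
The limit of the ratio is 15/2.

Final answer: 15/2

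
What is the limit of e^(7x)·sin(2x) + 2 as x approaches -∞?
Evaluate the dominant behaviour as x → -∞; each term tends to a finite value or vanishes.
Limit = 2.

Final answer: 2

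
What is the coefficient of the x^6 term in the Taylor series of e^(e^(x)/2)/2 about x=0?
171·e^(1/2)/10240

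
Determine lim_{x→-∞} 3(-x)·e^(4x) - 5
The product is a 0·∞ indeterminate form at x → -∞.
Rewrite the product as 3(-x) / e^(-4x) (an ∞/∞ form) and apply L'Hôpital, or use the standard hierarchy e^(4|x|) ≫ |(-x)| as x → -∞.
The indeterminate product → 0, so the limit = -5.

Final answer: -5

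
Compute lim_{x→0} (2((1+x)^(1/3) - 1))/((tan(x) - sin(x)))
Both numerator and denominator → 0 as x → 0; this is a 0/0 indeterminate form.
Expand each to leading order near x = 0: numerator ~ 2·x/3, denominator ~ x^3/2.
The limit of the ratio is ∞.

Final answer: ∞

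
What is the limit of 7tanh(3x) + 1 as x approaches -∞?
Evaluate the dominant behaviour as x → -∞; each term tends to a finite value or vanishes.
Limit = -6.

Final answer: -6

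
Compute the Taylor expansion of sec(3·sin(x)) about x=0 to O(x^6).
123·x^4/8 + 9·x^2/2 + 1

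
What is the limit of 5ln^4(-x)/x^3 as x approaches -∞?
This is an ∞/∞ indeterminate form as x → -∞.
Compare growth rates of the dominant terms (exponentials ≫ polynomials ≫ logarithms), or apply L'Hôpital's rule; the quotient → 0.
Limit = 0.

Final answer: 0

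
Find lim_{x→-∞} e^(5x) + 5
Evaluate the dominant behaviour as x → -∞; each term tends to a finite value or vanishes.
Limit = 5.

Final answer: 5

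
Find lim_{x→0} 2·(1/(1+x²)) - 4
Direct substitution at x = 0 gives -2.

Final answer: -2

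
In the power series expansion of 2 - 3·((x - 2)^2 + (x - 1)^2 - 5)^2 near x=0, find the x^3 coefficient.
Expand to order 3: 2 - 3·((x - 2)^2 + (x - 1)^2 - 5)^2 = 72·x^3 - 108·x^2 + 2 + O(x^4).
The coefficient of x^3 is 72.

Final answer: 72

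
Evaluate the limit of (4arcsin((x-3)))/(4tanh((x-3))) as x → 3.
Both numerator and denominator → 0 as x → 3; this is a 0/0 indeterminate form.
Expand each to leading order near x = 3: numerator ~ 4·(x - 3), denominator ~ 4·(x - 3).
The limit of the ratio is 1.

Final answer: 1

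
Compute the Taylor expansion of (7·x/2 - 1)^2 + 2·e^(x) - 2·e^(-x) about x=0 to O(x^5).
2·x^3/3 + 49·x^2/4 - 3·x + 1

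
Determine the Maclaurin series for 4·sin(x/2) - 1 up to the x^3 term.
-x^3/12 + 2·x - 1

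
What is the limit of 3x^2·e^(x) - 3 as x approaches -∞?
The product is a 0·∞ indeterminate form at x → -∞.
Rewrite the product as 3x^2 / e^(-x) (an ∞/∞ form) and apply L'Hôpital, or use the standard hierarchy e^(|x|) ≫ |x^2| as x → -∞.
The indeterminate product → 0, so the limit = -3.

Final answer: -3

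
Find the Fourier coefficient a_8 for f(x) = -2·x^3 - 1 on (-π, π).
a_8 = (1/π) ∫_{-π}^{π} f(x)·cos(8x) dx.
Evaluate the integral (use parity and integration by parts as needed): a_8 = 0.

Final answer: 0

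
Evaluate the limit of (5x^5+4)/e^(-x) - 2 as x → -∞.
The quotient is an ∞/∞ indeterminate form as x → -∞.
Compare growth rates of the dominant terms (exponentials ≫ polynomials ≫ logarithms), or apply L'Hôpital's rule; the quotient → 0.
Adding the constant: 0 - 2 = -2. Limit = -2.

Final answer: -2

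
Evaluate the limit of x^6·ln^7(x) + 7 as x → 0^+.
The product is a 0·∞ indeterminate form at x → 0⁺.
Rewrite the product as ln^7(x) / x^(-6) and apply L'Hôpital, or use the standard hierarchy x^(-6) ≫ |ln x|^7 as x → 0⁺.
The indeterminate product → 0, so the limit = 7.

Final answer: 7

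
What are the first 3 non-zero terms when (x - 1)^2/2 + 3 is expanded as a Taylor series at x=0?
x^2/2 - x + 7/2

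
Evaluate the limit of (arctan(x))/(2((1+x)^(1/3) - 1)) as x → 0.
Both numerator and denominator → 0 as x → 0; this is a 0/0 indeterminate form.
Expand each to leading order near x = 0: numerator ~ x, denominator ~ 2·x/3.
The limit of the ratio is 3/2.

Final answer: 3/2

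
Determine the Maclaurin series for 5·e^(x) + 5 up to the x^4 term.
5·x^4/24 + 5·x^3/6 + 5·x^2/2 + 5·x + 10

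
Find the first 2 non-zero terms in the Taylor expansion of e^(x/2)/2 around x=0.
x/4 + 1/2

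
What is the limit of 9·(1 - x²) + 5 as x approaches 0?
Direct substitution at x = 0 gives 14.

Final answer: 14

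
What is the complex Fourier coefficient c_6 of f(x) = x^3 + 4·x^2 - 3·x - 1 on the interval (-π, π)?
Compute the real Fourier coefficients first: a_6 = 4/9, b_6 = 19/18 - π^2/3.
Then c_6 = (a_6 − i·b_6)/2 = 2/9 - 19·i/36 + i·π^2/6.

Final answer: 2/9 - 19·i/36 + i·π^2/6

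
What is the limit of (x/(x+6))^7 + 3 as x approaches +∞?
As x → +∞: x/(x+6) = 1/(1 + 6/x) → 1, and the 7th power of a limit-1 base also → 1; with the additive constant, 1 + 3 = 4.
Limit = 4.

Final answer: 4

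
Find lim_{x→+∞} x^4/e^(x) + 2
The quotient is an ∞/∞ indeterminate form as x → +∞.
The exponential denominator e^(x) dominates the polynomial numerator (e^x ≫ x^4 as x → ∞), so the quotient → 0.
Adding the constant: 0 + 2 = 2. Limit = 2.

Final answer: 2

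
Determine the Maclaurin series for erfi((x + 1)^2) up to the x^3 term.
24·e·x^3/√(π) + 10·e·x^2/√(π) + 4·e·x/√(π) + erfi(1)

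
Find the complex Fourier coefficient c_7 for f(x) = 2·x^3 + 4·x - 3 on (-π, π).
Compute the real Fourier coefficients first: a_7 = 0, b_7 = 368/343 + 4·π^2/7.
Then c_7 = (a_7 − i·b_7)/2 = -2·i·π^2/7 - 184·i/343.

Final answer: -2·i·π^2/7 - 184·i/343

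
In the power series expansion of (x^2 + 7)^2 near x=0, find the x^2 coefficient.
Expand to order 2: (x^2 + 7)^2 = 14·x^2 + 49 + O(x^3).
The coefficient of x^2 is 14.

Final answer: 14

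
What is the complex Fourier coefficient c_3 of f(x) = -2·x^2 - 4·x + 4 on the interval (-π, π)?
Compute the real Fourier coefficients first: a_3 = 8/9, b_3 = -8/3.
Then c_3 = (a_3 − i·b_3)/2 = 4/9 + 4·i/3.

Final answer: 4/9 + 4·i/3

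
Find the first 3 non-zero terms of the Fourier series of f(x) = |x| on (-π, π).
-4·cos(x)/π - 4·cos(3·x)/(9·π) + π/2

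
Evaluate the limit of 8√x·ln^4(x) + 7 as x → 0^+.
The product is a 0·∞ indeterminate form at x → 0⁺.
Rewrite the product as 8·ln^4(x) / x^(-1/2) and apply L'Hôpital, or use the standard hierarchy x^(-1/2) ≫ |ln x|^4 as x → 0⁺.
The indeterminate product → 0, so the limit = 7.

Final answer: 7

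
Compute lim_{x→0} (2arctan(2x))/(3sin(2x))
Both numerator and denominator → 0 as x → 0; this is a 0/0 indeterminate form.
Expand each to leading order near x = 0: numerator ~ 4·x, denominator ~ 6·x.
The limit of the ratio is 2/3.

Final answer: 2/3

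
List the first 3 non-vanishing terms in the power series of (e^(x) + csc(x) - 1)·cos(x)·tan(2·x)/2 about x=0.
x^3/2 + 2·x^2 + 1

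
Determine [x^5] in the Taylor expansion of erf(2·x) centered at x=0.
Expand to order 5: erf(2·x) = 32·x^5/(5·√(π)) - 16·x^3/(3·√(π)) + 4·x/√(π) + O(x^6).
The coefficient of x^5 is 32/(5·√(π)).

Final answer: 32/(5·√(π))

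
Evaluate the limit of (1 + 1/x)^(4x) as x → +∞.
As x → +∞: write (1 + 1/x)^(4x) = ((1 + 1/x)^x)^4 → (e^1)^4 = e^4.
Limit = e^(4).

Final answer: e^(4)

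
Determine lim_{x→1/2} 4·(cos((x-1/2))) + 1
Direct substitution at x = 1/2 gives 5.

Final answer: 5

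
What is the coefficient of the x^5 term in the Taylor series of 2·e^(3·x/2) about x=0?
Expand to order 5: 2·e^(3·x/2) = 81·x^5/640 + 27·x^4/64 + 9·x^3/8 + 9·x^2/4 + 3·x + 2 + O(x^6).
The coefficient of x^5 is 81/640.

Final answer: 81/640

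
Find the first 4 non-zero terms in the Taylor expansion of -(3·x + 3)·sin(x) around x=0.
x^4/2 + x^3/2 - 3·x^2 - 3·x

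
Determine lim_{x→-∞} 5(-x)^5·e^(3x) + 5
The product is a 0·∞ indeterminate form at x → -∞.
Rewrite the product as 5(-x)^5 / e^(-3x) (an ∞/∞ form) and apply L'Hôpital, or use the standard hierarchy e^(3|x|) ≫ |(-x)^5| as x → -∞.
The indeterminate product → 0, so the limit = 5.

Final answer: 5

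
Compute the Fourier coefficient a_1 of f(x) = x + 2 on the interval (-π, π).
a_1 = (1/π) ∫_{-π}^{π} f(x)·cos(1x) dx.
Evaluate the integral (use parity and integration by parts as needed): a_1 = 0.

Final answer: 0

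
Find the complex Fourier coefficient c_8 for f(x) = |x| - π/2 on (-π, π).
Compute the real Fourier coefficients first: a_8 = 0, b_8 = 0.
Then c_8 = (a_8 − i·b_8)/2 = 0.

Final answer: 0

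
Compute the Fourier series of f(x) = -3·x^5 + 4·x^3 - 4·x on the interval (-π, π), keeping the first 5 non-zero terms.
(-776 - 6·π^4 + 128·π^2)·sin(x) + (-19·π^2 + 65/2 + 3·π^4)·sin(2·x) + (-2·π^4 - 200/27 + 64·π^2/9)·sin(3·x) + (-31·π^2/8 + 221/64 + 3·π^4/2)·sin(4·x) + (-6·π^4/5 - 1384/625 + 64·π^2/25)·sin(5·x)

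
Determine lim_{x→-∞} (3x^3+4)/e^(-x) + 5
The quotient is an ∞/∞ indeterminate form as x → -∞.
Compare growth rates of the dominant terms (exponentials ≫ polynomials ≫ logarithms), or apply L'Hôpital's rule; the quotient → 0.
Adding the constant: 0 + 5 = 5. Limit = 5.

Final answer: 5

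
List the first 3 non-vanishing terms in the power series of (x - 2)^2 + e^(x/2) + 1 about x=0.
9·x^2/8 - 7·x/2 + 6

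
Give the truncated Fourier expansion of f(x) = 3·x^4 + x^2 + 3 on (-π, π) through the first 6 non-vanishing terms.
(140 - 24·π^2)·cos(x) + (-8 + 6·π^2)·cos(2·x) + (4/3 - 8·π^2/3)·cos(3·x) + (-5/16 + 3·π^2/2)·cos(4·x) + (44/625 - 24·π^2/25)·cos(5·x) + 3 + π^2/3 + 3·π^4/5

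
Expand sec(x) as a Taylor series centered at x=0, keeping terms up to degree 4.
5·x^4/24 + x^2/2 + 1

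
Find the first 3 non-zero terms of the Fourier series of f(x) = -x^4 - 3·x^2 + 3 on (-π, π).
(-36 + 8·π^2)·cos(x) - 2·π^2·cos(2·x) - π^4/5 - π^2 + 3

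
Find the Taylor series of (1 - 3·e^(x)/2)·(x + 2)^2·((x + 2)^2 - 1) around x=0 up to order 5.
-303·x^5/20 - 75·x^4/2 - 125·x^3/2 - 125·x^2/2 - 32·x - 6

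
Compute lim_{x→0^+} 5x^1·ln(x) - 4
The product is a 0·∞ indeterminate form at x → 0⁺.
Rewrite the product as 5·ln(x) / x^(-1) and apply L'Hôpital, or use the standard hierarchy x^(-1) ≫ |ln x| as x → 0⁺.
The indeterminate product → 0, so the limit = -4.

Final answer: -4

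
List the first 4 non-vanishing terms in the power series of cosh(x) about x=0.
x^6/720 + x^4/24 + x^2/2 + 1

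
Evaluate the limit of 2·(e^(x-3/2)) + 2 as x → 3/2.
Direct substitution at x = 3/2 gives 4.

Final answer: 4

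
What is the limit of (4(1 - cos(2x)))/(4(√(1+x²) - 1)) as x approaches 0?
Both numerator and denominator → 0 as x → 0; this is a 0/0 indeterminate form.
Expand each to leading order near x = 0: numerator ~ 8·x^2, denominator ~ 2·x^2.
The limit of the ratio is 4.

Final answer: 4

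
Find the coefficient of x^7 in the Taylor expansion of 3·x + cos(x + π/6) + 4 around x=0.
Expand to order 7: 3·x + cos(x + π/6) + 4 = x^7/10080 - √(3)·x^6/1440 - x^5/240 + √(3)·x^4/48 + x^3/12 - √(3)·x^2/4 + 5·x/2 + √(3)/2 + 4 + O(x^8).
The coefficient of x^7 is 1/10080.

Final answer: 1/10080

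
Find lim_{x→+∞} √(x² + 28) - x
This is an ∞ − ∞ indeterminate form.
Multiply and divide by the conjugate √(x²+28) + x; the x² terms cancel, leaving 28/(√(x²+28)+x) → 0.
Limit = 0.

Final answer: 0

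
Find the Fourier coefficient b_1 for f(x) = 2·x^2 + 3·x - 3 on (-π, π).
b_1 = (1/π) ∫_{-π}^{π} f(x)·sin(1x) dx.
Evaluate the integral (use parity and integration by parts as needed): b_1 = 6.

Final answer: 6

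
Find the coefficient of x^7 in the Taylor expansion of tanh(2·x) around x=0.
Expand to order 7: tanh(2·x) = -2176·x^7/315 + 64·x^5/15 - 8·x^3/3 + 2·x + O(x^8).
The coefficient of x^7 is -2176/315.

Final answer: -2176/315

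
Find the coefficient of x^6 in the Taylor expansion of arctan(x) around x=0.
Expand to order 6: arctan(x) = x^5/5 - x^3/3 + x + O(x^7).
The coefficient of x^6 is 0.

Final answer: 0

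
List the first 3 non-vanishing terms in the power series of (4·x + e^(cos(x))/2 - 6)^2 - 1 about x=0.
x^2·(-6 + e/2)^2·(-e/(2·(-6 + e/2)) + 16/(-6 + e/2)^2) + x·(-48 + 4·e) - 1 + (-6 + e/2)^2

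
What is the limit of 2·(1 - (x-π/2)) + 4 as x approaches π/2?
Direct substitution at x = π/2 gives 6.

Final answer: 6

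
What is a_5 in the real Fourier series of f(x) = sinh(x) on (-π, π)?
a_5 = (1/π) ∫_{-π}^{π} f(x)·cos(5x) dx.
Evaluate the integral (use parity and integration by parts as needed): a_5 = 0.

Final answer: 0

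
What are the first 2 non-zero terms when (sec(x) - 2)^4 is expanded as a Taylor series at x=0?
1 - 2·x^2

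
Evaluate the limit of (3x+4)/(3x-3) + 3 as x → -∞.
Evaluate the dominant behaviour as x → -∞; each term tends to a finite value or vanishes.
Limit = 4.

Final answer: 4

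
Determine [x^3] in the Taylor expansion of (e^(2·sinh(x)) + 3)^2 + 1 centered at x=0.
Expand to order 3: (e^(2·sinh(x)) + 3)^2 + 1 = 64·x^3/3 + 20·x^2 + 16·x + 17 + O(x^4).
The coefficient of x^3 is 64/3.

Final answer: 64/3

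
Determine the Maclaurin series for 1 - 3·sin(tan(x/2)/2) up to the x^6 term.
-177·x^5/40960 - 7·x^3/128 - 3·x/4 + 1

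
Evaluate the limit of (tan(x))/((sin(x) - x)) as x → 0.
Both numerator and denominator → 0 as x → 0; this is a 0/0 indeterminate form.
Expand each to leading order near x = 0: numerator ~ x, denominator ~ -x^3/6.
The limit of the ratio is -∞.

Final answer: -∞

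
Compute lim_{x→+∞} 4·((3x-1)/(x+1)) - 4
Evaluate the dominant behaviour as x → +∞; each term tends to a finite value or vanishes.
Limit = 8.

Final answer: 8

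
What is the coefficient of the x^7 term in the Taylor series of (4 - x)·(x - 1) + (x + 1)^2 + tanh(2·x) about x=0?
Expand to order 7: (4 - x)·(x - 1) + (x + 1)^2 + tanh(2·x) = -2176·x^7/315 + 64·x^5/15 - 8·x^3/3 + 9·x - 3 + O(x^8).
The coefficient of x^7 is -2176/315.

Final answer: -2176/315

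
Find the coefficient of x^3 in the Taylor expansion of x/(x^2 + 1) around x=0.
Expand to order 3: x/(x^2 + 1) = -x^3 + x + O(x^4).
The coefficient of x^3 is -1.

Final answer: -1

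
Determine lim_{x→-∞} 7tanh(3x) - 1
Evaluate the dominant behaviour as x → -∞; each term tends to a finite value or vanishes.
Limit = -8.

Final answer: -8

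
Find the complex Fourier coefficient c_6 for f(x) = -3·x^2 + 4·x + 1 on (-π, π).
Compute the real Fourier coefficients first: a_6 = -1/3, b_6 = -4/3.
Then c_6 = (a_6 − i·b_6)/2 = -1/6 + 2·i/3.

Final answer: -1/6 + 2·i/3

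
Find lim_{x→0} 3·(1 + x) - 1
Direct substitution at x = 0 gives 2.

Final answer: 2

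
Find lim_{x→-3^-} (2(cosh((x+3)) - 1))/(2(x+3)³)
Both numerator and denominator → 0 as x → -3^-; this is a 0/0 indeterminate form.
Expand each to leading order near x = -3: numerator ~ (x + 3)^2, denominator ~ 2·(x + 3)^3.
The limit of the ratio is -∞.

Final answer: -∞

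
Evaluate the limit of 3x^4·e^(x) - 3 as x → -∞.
The product is a 0·∞ indeterminate form at x → -∞.
Rewrite the product as 3x^4 / e^(-x) (an ∞/∞ form) and apply L'Hôpital, or use the standard hierarchy e^(|x|) ≫ |x^4| as x → -∞.
The indeterminate product → 0, so the limit = -3.

Final answer: -3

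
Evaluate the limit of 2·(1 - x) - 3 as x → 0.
Direct substitution at x = 0 gives -1.

Final answer: -1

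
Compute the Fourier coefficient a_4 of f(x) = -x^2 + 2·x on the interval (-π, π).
a_4 = (1/π) ∫_{-π}^{π} f(x)·cos(4x) dx.
Evaluate the integral (use parity and integration by parts as needed): a_4 = -1/4.

Final answer: -1/4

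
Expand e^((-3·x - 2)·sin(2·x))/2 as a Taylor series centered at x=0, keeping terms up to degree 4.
-13·x^4 + 8·x^3 + x^2 - 2·x + 1/2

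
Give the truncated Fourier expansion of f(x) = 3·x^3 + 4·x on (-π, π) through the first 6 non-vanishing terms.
(-28 + 6·π^2)·sin(x) + (1/2 - 3·π^2)·sin(2·x) + (4/3 + 2·π^2)·sin(3·x) + (-3·π^2/2 - 23/16)·sin(4·x) + (164/125 + 6·π^2/5)·sin(5·x) + (-π^2 - 7/6)·sin(6·x)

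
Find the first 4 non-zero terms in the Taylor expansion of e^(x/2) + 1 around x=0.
x^3/48 + x^2/8 + x/2 + 2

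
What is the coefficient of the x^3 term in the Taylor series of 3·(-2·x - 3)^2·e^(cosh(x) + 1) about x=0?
Expand to order 3: 3·(-2·x - 3)^2·e^(cosh(x) + 1) = 18·x^3·e^(2) + 51·x^2·e^(2)/2 + 36·x·e^(2) + 27·e^(2) + O(x^4).
The coefficient of x^3 is 18·e^(2).

Final answer: 18·e^(2)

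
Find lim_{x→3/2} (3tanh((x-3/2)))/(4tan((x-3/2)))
Both numerator and denominator → 0 as x → 3/2; this is a 0/0 indeterminate form.
Expand each to leading order near x = 3/2: numerator ~ 3·(x - 3/2), denominator ~ 4·(x - 3/2).
The limit of the ratio is 3/4.

Final answer: 3/4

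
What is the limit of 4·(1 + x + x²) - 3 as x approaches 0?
Direct substitution at x = 0 gives 1.

Final answer: 1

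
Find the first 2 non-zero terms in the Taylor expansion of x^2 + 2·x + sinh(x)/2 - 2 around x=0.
5·x/2 - 2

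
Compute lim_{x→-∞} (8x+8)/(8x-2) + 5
Evaluate the dominant behaviour as x → -∞; each term tends to a finite value or vanishes.
Limit = 6.

Final answer: 6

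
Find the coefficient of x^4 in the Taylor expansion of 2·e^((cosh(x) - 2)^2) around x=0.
Expand to order 4: 2·e^((cosh(x) - 2)^2) = 4·e·x^4/3 - 2·e·x^2 + 2·e + O(x^5).
The coefficient of x^4 is 4·e/3.

Final answer: 4·e/3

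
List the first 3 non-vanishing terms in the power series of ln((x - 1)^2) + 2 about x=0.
-x^2 - 2·x + 2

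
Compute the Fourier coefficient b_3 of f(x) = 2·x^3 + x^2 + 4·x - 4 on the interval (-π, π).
b_3 = (1/π) ∫_{-π}^{π} f(x)·sin(3x) dx.
Evaluate the integral (use parity and integration by parts as needed): b_3 = 16/9 + 4·π^2/3.

Final answer: 16/9 + 4·π^2/3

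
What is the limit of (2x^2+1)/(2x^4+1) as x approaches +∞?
This is an ∞/∞ indeterminate form as x → +∞.
Divide numerator and denominator by x^4 and let the lower-order terms vanish; the numerator's degree 2 is below the denominator's degree 4, so the quotient → 0.
Limit = 0.

Final answer: 0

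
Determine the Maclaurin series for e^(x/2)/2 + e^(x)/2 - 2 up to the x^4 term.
17·x^4/768 + 3·x^3/32 + 5·x^2/16 + 3·x/4 - 1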